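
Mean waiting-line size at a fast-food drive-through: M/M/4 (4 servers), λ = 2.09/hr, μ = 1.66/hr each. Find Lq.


a = λ/μ = 1.2590; ρ = a/4 = 0.3148
P₀ = 0.282722
Lq = P₀·a^c·ρ / (c!·(1−ρ)²) = 0.282722·2.51277·0.3148/(24·0.46956)
= 0.01984

Final: 0.01984


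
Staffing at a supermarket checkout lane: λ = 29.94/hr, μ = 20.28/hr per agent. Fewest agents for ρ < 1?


Stability requires cμ > λ ⇔ c > λ/μ.
λ/μ = 29.94/20.28 = 1.4763
Minimum integer c = ⌊1.4763⌋ + 1 = 2
Check: 2·20.28 = 40.56 > 29.94, while 1·20.28 = 20.28 ≤ 29.94

Final: 2 servers


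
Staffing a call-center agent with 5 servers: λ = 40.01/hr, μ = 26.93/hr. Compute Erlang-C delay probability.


a = λ/μ = 1.4857; ρ = a/5 = 0.2971
P₀ = 0.226001 (from M/M/c formula)
C(c,a) = [a^c/(c!(1−ρ))]·P₀ = [7.23871/(120·0.7029)]·0.226001
= 0.08582·0.226001 = 0.019396

Final: 0.019396


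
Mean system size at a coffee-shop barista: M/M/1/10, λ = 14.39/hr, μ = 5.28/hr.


ρ = 14.39/5.28 = 2.7254
L = ρ[1 − (K+1)ρ^K + Kρ^(K+1)] / [(1−ρ)(1−ρ^(K+1))]
Numerator: 2.7254·(1 − 11·22608.341991 + 10·61616.295692) = 1001500.925434
Denominator: (-1.7254)·(-61615.295692) = 106309.724196
L = 1001500.925434/106309.724196 = 9.4206

Final: 9.4206


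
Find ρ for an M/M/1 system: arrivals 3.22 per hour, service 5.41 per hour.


ρ = λ/μ = 3.22/5.41 = 0.5952

Final: 0.5952


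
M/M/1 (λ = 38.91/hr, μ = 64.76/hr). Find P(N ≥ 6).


ρ = 38.91/64.76 = 0.6008
P(N ≥ n) = ρ^n = 0.6008^6 = 0.047046

Final: 0.047046


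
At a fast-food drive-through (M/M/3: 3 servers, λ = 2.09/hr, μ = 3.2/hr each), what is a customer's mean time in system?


a = 0.6531; ρ = 0.2177; P₀ = 0.519273
Lq = P₀·a^c·ρ/(c!(1−ρ)²) = 0.008578
Wq = Lq/λ = 0.008578/2.09 = 0.004104 hr
W = Wq + 1/μ = 0.004104 + 0.31250 = 0.31660 hr

Final: 0.31660 hr


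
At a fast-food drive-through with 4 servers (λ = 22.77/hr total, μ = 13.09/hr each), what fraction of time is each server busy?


ρ = λ/(cμ) = 22.77/(4·13.09) = 22.77/52.36 = 0.4349

Final: 0.4349


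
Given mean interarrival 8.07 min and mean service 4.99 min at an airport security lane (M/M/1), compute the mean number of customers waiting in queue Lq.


λ = 60/8.07 = 7.4349 /hr
μ = 60/4.99 = 12.0240 /hr
ρ = λ/μ = 7.4349/12.0240 = 0.6183
Lq = ρ²/(1−ρ) = 0.3823/0.3817 = 1.0018

Final: 1.0018


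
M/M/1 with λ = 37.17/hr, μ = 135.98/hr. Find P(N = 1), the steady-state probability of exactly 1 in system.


ρ = 37.17/135.98 = 0.2733
P_n = (1−ρ)·ρ^n = (1 − 0.2733)·0.2733^1 = 0.7267·0.273349 = 0.198629

Final: 0.198629


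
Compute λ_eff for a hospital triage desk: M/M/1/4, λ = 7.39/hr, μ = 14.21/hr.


ρ = 0.5201; P_K = (1−ρ)ρ^4/(1−ρ^5) = 0.036495
λ_eff = λ(1 − P_K) = 7.39·(1 − 0.036495) = 7.39·0.963505 = 7.1203 /hr

Final: 7.1203 /hr


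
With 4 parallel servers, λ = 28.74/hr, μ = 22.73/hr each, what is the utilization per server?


ρ = λ/(cμ) = 28.74/(4·22.73) = 28.74/90.92 = 0.3161

Final: 0.3161


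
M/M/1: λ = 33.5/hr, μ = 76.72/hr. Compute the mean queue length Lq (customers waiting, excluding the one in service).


ρ = 33.5/76.72 = 0.4367
Lq = ρ²/(1−ρ) = 0.1907/0.5633 = 0.3385

Final: 0.3385


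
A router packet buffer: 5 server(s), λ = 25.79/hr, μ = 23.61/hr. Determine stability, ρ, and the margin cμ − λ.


Total capacity cμ = 5·23.61 = 118.05/hr
ρ = λ/(cμ) = 25.79/118.05 = 0.2185
Stable ⇔ ρ < 1: YES
Spare capacity = cμ − λ = 118.05 − 25.79 = 92.26/hr

Final: ρ = 0.2185; stable; margin = 92.26/hr


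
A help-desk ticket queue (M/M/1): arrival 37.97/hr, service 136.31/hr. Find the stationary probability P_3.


ρ = 37.97/136.31 = 0.2786
P_n = (1−ρ)·ρ^n = (1 − 0.2786)·0.2786^3 = 0.7214·0.021614 = 0.015593

Final: 0.015593


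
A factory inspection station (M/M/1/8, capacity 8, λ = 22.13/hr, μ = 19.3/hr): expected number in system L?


ρ = 22.13/19.3 = 1.1466
L = ρ[1 − (K+1)ρ^K + Kρ^(K+1)] / [(1−ρ)(1−ρ^(K+1))]
Numerator: 1.1466·(1 − 9·2.988084 + 8·3.426233) = 1.739566
Denominator: (-0.1466)·(-2.426233) = 0.355764
L = 1.739566/0.355764 = 4.8897

Final: 4.8897


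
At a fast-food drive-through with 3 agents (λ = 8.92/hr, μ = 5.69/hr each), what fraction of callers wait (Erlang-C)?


a = λ/μ = 1.5677; ρ = a/3 = 0.5226
P₀ = 0.194502 (from M/M/c formula)
C(c,a) = [a^c/(c!(1−ρ))]·P₀ = [3.85263/(6·0.4774)]·0.194502
= 1.34488·0.194502 = 0.261582

Final: 0.261582


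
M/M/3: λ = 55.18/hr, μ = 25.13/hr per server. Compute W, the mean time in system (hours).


a = 2.1958; ρ = 0.7319; P₀ = 0.082044
Lq = P₀·a^c·ρ/(c!(1−ρ)²) = 1.47443
Wq = Lq/λ = 1.47443/55.18 = 0.02672 hr
W = Wq + 1/μ = 0.02672 + 0.03979 = 0.06651 hr

Final: 0.06651 hr


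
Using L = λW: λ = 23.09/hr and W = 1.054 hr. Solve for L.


L = λW = 23.09·1.054 = 24.3369

Final: 24.3369


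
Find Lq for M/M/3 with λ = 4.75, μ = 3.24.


a = λ/μ = 1.4660; ρ = a/3 = 0.4887
P₀ = 0.218925
Lq = P₀·a^c·ρ / (c!·(1−ρ)²) = 0.218925·3.15098·0.4887/(6·0.26144)
= 0.21490

Final: 0.21490


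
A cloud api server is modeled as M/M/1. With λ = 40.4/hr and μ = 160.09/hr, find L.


ρ = λ/μ = 40.4/160.09 = 0.2524
L = ρ/(1−ρ) = 0.2524/(1 − 0.2524) = 0.2524/0.7476 = 0.3375

Final: 0.3375


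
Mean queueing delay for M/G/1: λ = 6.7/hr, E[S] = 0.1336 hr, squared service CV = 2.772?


ρ = λ·E[S] = 6.7·0.1336 = 0.8951
E[S²] = E[S]²(1+C_s²) = 0.1336²·(1+2.772) = 0.067326
Wq = λ·E[S²]/(2(1−ρ)) = 6.7·0.067326/(2·0.1049) = 2.15049 hr

Final: 2.15049 hr


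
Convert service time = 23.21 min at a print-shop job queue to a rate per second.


μ = 1/(service time) in consistent units.
1 second = 0.0166667 min, so μ = 0.0166667/23.21 = 0.0007181 per second

Final: 0.0007181 /sec


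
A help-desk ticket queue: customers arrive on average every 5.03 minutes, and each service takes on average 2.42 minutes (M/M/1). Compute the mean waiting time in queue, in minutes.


λ = 60/5.03 = 11.9284 /hr
μ = 60/2.42 = 24.7934 /hr
ρ = λ/μ = 11.9284/24.7934 = 0.4811
Wq = ρ/(μ−λ) = 0.4811/(24.7934−11.9284) = 0.03740 hr
In minutes: 0.03740·60 = 2.244 min

Final: 2.244 min


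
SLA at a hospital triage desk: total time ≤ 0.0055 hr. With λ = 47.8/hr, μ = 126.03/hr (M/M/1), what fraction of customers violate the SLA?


W ~ Exponential(μ−λ) for M/M/1.
μ − λ = 126.03 − 47.8 = 78.2300
P(W > t) = e^{−(μ−λ)t} = e^{−0.4303} = 0.650337

Final: 0.650337


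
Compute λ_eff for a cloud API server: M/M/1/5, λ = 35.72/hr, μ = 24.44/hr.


ρ = 1.4615; P_K = (1−ρ)ρ^5/(1−ρ^6) = 0.351893
λ_eff = λ(1 − P_K) = 35.72·(1 − 0.351893) = 35.72·0.648107 = 23.1504 /hr

Final: 23.1504 /hr


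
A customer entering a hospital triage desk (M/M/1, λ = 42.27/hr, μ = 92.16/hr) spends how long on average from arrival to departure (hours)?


W = 1/(μ−λ) = 1/(92.16 − 42.27) = 1/49.89 = 0.02004 hr

Final: 0.02004 hr


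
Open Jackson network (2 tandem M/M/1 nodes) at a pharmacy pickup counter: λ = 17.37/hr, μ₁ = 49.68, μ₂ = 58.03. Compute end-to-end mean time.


Each node sees arrival rate λ = 17.37/hr (tandem ⇒ throughput preserved).
W₁ = 1/(μ₁−λ) = 1/(49.68−17.37) = 0.03095 hr
W₂ = 1/(μ₂−λ) = 1/(58.03−17.37) = 0.02459 hr
W_total = W₁ + W₂ = 0.03095 + 0.02459 = 0.05554 hr

Final: 0.05554 hr


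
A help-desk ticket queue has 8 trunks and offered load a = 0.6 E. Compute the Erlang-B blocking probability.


B(c,a) = (a^c/c!) / Σ_{k=0}^{c} a^k/k!
a^8/8! = 0.0000004166
Σ terms (k=0..8): 1.00000 + 0.60000 + 0.18000 + 0.03600 + 0.005400 + 0.0006480 + 0.00006480 + 0.000005554 + 0.0000004166 = 1.822119
B = 0.0000004166/1.822119 = 0.0000002286

Final: 0.0000002286


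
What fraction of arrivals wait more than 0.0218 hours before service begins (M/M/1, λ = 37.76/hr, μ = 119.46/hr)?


ρ = 37.76/119.46 = 0.3161
P(Wq > t) = ρ·e^{−(μ−λ)t} = 0.3161·e^{−1.7811}
= 0.3161·0.168459 = 0.053248

Final: 0.053248


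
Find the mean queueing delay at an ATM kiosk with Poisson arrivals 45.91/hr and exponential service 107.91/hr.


ρ = 45.91/107.91 = 0.4254
Wq = ρ/(μ−λ) = 0.4254/(107.91 − 45.91) = 0.4254/62.00 = 0.006862 hr

Final: 0.006862 hr


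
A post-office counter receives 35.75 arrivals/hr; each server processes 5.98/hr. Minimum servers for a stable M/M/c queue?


Stability requires cμ > λ ⇔ c > λ/μ.
λ/μ = 35.75/5.98 = 5.9783
Minimum integer c = ⌊5.9783⌋ + 1 = 6
Check: 6·5.98 = 35.88 > 35.75, while 5·5.98 = 29.90 ≤ 35.75

Final: 6 servers


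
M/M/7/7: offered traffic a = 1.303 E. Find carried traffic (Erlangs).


B(7,1.303) = 0.0003438 (Erlang-B)
Carried load = a(1 − B) = 1.303·(1 − 0.0003438) = 1.303·0.999656 = 1.3026 E

Final: 1.3026 Erlangs


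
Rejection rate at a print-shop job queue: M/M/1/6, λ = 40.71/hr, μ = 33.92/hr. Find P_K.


ρ = λ/μ = 40.71/33.92 = 1.2002
P_K = (1−ρ)ρ^K/(1−ρ^(K+1)) = (-0.2002·2.988626)/(1 − 3.586880)
= -0.598254/-2.586880 = 0.231265

Final: 0.231265


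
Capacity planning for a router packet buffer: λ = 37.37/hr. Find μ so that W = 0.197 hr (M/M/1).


W = 1/(μ−λ) ⇒ μ − λ = 1/W = 1/0.197 = 5.0761
μ = λ + 1/W = 37.37 + 5.0761 = 42.4461 per hr

Final: 42.4461 /hr


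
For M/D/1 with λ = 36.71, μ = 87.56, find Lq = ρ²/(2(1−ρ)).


ρ = 36.71/87.56 = 0.4193
M/D/1: Lq = ρ²/(2(1−ρ)) = 0.1758/(2·0.5807) = 0.15134

Final: 0.15134


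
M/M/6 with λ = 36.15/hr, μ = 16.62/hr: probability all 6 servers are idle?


a = λ/μ = 36.15/16.62 = 2.1751; ρ = a/c = 0.3625
Σ_{k=0}^{5} a^k/k! (terms k=0..5) = 1.00000 + 2.17509 + 2.36551 + 1.71507 + 0.93261 + 0.40570 = 8.59397
Tail: a^6/(6!(1−ρ)) = 105.89213/(720·0.6375) = 0.23071
P₀ = 1/(8.59397 + 0.23071) = 1/8.82468 = 0.113319

Final: 0.113319


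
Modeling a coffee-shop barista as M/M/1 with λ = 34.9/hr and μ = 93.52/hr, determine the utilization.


ρ = λ/μ = 34.9/93.52 = 0.3732

Final: 0.3732


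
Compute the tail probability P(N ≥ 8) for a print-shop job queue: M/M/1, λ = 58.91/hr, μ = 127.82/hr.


ρ = 58.91/127.82 = 0.4609
P(N ≥ n) = ρ^n = 0.4609^8 = 0.002036

Final: 0.002036


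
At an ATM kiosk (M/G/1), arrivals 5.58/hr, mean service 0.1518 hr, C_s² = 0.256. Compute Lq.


ρ = λ·E[S] = 5.58·0.1518 = 0.8470
Lq = ρ²(1+C_s²)/(2(1−ρ)) = 0.7175·(1+0.256)/(2·0.1530)
= 0.7175·1.2560/0.3059 = 2.94581

Final: 2.94581


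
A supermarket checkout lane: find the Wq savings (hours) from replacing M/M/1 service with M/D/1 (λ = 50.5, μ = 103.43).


ρ = 50.5/103.43 = 0.4883
Wq(M/M/1) = ρ/(μ−λ) = 0.4883/52.93 = 0.009225 hr
Wq(M/D/1) = ρ/(2(μ−λ)) = 0.004612 hr
Savings = 0.009225 − 0.004612 = 0.004612 hr

Final: 0.004612 hr


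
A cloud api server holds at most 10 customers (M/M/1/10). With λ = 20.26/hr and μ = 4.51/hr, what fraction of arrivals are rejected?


ρ = λ/μ = 20.26/4.51 = 4.4922
P_K = (1−ρ)ρ^K/(1−ρ^(K+1)) = (-3.4922·3346794.075018)/(1 − 15034600.434558)
= -11687806.359541/-15034599.434558 = 0.777394

Final: 0.777394


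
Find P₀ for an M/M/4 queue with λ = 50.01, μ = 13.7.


a = λ/μ = 50.01/13.7 = 3.6504; ρ = a/c = 0.9126
Σ_{k=0}^{3} a^k/k! (terms k=0..3) = 1.00000 + 3.65036 + 6.66258 + 8.10695 = 19.41990
Tail: a^4/(4!(1−ρ)) = 177.56001/(24·0.08741) = 84.64064
P₀ = 1/(19.41990 + 84.64064) = 1/104.06054 = 0.009610

Final: 0.009610


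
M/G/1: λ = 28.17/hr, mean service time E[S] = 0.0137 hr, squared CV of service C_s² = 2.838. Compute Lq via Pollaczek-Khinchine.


ρ = λ·E[S] = 28.17·0.0137 = 0.3859
Lq = ρ²(1+C_s²)/(2(1−ρ)) = 0.1489·(1+2.838)/(2·0.6141)
= 0.1489·3.8380/1.2281 = 0.46545

Final: 0.46545


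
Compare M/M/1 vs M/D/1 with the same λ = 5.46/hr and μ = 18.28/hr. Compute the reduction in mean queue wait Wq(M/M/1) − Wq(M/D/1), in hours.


ρ = 5.46/18.28 = 0.2987
Wq(M/M/1) = ρ/(μ−λ) = 0.2987/12.82 = 0.02330 hr
Wq(M/D/1) = ρ/(2(μ−λ)) = 0.01165 hr
Savings = 0.02330 − 0.01165 = 0.01165 hr

Final: 0.01165 hr


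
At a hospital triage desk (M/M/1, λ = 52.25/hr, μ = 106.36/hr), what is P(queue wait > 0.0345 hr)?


ρ = 52.25/106.36 = 0.4913
P(Wq > t) = ρ·e^{−(μ−λ)t} = 0.4913·e^{−1.8668}
= 0.4913·0.154618 = 0.075957

Final: 0.075957


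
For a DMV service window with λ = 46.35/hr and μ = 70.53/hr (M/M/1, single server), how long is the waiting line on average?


ρ = 46.35/70.53 = 0.6572
Lq = ρ²/(1−ρ) = 0.4319/0.3428 = 1.2597

Final: 1.2597


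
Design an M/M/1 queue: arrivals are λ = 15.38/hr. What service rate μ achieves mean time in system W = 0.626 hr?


W = 1/(μ−λ) ⇒ μ − λ = 1/W = 1/0.626 = 1.5974
μ = λ + 1/W = 15.38 + 1.5974 = 16.9774 per hr

Final: 16.9774 /hr


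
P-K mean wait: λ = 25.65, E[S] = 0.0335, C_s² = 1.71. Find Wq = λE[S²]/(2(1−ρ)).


ρ = λ·E[S] = 25.65·0.0335 = 0.8593
E[S²] = E[S]²(1+C_s²) = 0.0335²·(1+1.71) = 0.003041
Wq = λ·E[S²]/(2(1−ρ)) = 25.65·0.003041/(2·0.1407) = 0.27717 hr

Final: 0.27717 hr


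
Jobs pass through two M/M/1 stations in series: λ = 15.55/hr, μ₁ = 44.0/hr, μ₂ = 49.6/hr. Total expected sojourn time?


Each node sees arrival rate λ = 15.55/hr (tandem ⇒ throughput preserved).
W₁ = 1/(μ₁−λ) = 1/(44.0−15.55) = 0.03515 hr
W₂ = 1/(μ₂−λ) = 1/(49.6−15.55) = 0.02937 hr
W_total = W₁ + W₂ = 0.03515 + 0.02937 = 0.06452 hr

Final: 0.06452 hr


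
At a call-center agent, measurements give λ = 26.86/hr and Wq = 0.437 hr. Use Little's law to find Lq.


Lq = λWq = 26.86·0.437 = 11.7378

Final: 11.7378


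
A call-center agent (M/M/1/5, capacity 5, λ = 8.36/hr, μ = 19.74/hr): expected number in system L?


ρ = 8.36/19.74 = 0.4235
L = ρ[1 − (K+1)ρ^K + Kρ^(K+1)] / [(1−ρ)(1−ρ^(K+1))]
Numerator: 0.4235·(1 − 6·0.013624 + 5·0.005770) = 0.401105
Denominator: (0.5765)·(0.994230) = 0.573168
L = 0.401105/0.573168 = 0.6998

Final: 0.6998


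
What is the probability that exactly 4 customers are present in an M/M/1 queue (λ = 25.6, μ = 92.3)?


ρ = 25.6/92.3 = 0.2774
P_n = (1−ρ)·ρ^n = (1 − 0.2774)·0.2774^4 = 0.7226·0.005918 = 0.004276

Final: 0.004276


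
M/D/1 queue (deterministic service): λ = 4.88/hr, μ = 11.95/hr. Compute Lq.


ρ = 4.88/11.95 = 0.4084
M/D/1: Lq = ρ²/(2(1−ρ)) = 0.1668/(2·0.5916) = 0.14094

Final: 0.14094


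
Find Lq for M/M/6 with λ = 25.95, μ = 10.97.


a = λ/μ = 2.3655; ρ = a/6 = 0.3943
P₀ = 0.093516
Lq = P₀·a^c·ρ / (c!·(1−ρ)²) = 0.093516·175.22030·0.3943/(720·0.36692)
= 0.02445

Final: 0.02445


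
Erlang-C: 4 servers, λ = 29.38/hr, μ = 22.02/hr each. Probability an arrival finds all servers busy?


a = λ/μ = 1.3342; ρ = a/4 = 0.3336
P₀ = 0.261893 (from M/M/c formula)
C(c,a) = [a^c/(c!(1−ρ))]·P₀ = [3.16911/(24·0.6664)]·0.261893
= 0.19814·0.261893 = 0.051891

Final: 0.051891


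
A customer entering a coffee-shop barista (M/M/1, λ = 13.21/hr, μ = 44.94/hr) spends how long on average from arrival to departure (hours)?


W = 1/(μ−λ) = 1/(44.94 − 13.21) = 1/31.73 = 0.03152 hr

Final: 0.03152 hr


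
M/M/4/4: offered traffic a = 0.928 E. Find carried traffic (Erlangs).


B(4,0.928) = 0.012249 (Erlang-B)
Carried load = a(1 − B) = 0.928·(1 − 0.012249) = 0.928·0.987751 = 0.9166 E

Final: 0.9166 Erlangs


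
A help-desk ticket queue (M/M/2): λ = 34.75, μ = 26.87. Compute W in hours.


a = 1.2933; ρ = 0.6466; P₀ = 0.214601
Lq = P₀·a^c·ρ/(c!(1−ρ)²) = 0.92935
Wq = Lq/λ = 0.92935/34.75 = 0.02674 hr
W = Wq + 1/μ = 0.02674 + 0.03722 = 0.06396 hr

Final: 0.06396 hr


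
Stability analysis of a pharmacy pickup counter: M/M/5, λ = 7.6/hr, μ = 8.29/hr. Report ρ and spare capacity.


Total capacity cμ = 5·8.29 = 41.45/hr
ρ = λ/(cμ) = 7.6/41.45 = 0.1834
Stable ⇔ ρ < 1: YES
Spare capacity = cμ − λ = 41.45 − 7.6 = 33.85/hr

Final: ρ = 0.1834; stable; margin = 33.85/hr


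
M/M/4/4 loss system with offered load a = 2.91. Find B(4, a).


B(c,a) = (a^c/c!) / Σ_{k=0}^{c} a^k/k!
a^4/4! = 2.987863
Σ terms (k=0..4): 1.00000 + 2.91000 + 4.23405 + 4.10703 + 2.98786 = 15.238942
B = 2.987863/15.238942 = 0.196068

Final: 0.196068


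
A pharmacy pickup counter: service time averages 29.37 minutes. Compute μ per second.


μ = 1/(service time) in consistent units.
1 second = 0.0166667 min, so μ = 0.0166667/29.37 = 0.0005675 per second

Final: 0.0005675 /sec


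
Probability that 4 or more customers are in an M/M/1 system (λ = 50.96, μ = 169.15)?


ρ = 50.96/169.15 = 0.3013
P(N ≥ n) = ρ^n = 0.3013^4 = 0.008238

Final: 0.008238


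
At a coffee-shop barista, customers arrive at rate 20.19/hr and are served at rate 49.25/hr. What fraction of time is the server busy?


ρ = λ/μ = 20.19/49.25 = 0.4099

Final: 0.4099


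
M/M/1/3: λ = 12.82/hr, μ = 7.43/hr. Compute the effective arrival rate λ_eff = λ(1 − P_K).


ρ = 1.7254; P_K = (1−ρ)ρ^3/(1−ρ^4) = 0.473905
λ_eff = λ(1 − P_K) = 12.82·(1 − 0.473905) = 12.82·0.526095 = 6.7445 /hr

Final: 6.7445 /hr


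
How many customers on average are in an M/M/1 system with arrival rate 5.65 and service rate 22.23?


ρ = λ/μ = 5.65/22.23 = 0.2542
L = ρ/(1−ρ) = 0.2542/(1 − 0.2542) = 0.2542/0.7458 = 0.3408

Final: 0.3408


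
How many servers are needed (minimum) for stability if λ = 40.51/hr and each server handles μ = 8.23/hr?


Stability requires cμ > λ ⇔ c > λ/μ.
λ/μ = 40.51/8.23 = 4.9222
Minimum integer c = ⌊4.9222⌋ + 1 = 5
Check: 5·8.23 = 41.15 > 40.51, while 4·8.23 = 32.92 ≤ 40.51

Final: 5 servers


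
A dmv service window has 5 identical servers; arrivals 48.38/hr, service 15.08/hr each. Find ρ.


ρ = λ/(cμ) = 48.38/(5·15.08) = 48.38/75.40 = 0.6416

Final: 0.6416


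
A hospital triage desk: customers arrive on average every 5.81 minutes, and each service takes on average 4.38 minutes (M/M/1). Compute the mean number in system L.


λ = 60/5.81 = 10.3270 /hr
μ = 60/4.38 = 13.6986 /hr
ρ = λ/μ = 10.3270/13.6986 = 0.7539
L = ρ/(1−ρ) = 0.7539/0.2461 = 3.0629

Final: 3.0629


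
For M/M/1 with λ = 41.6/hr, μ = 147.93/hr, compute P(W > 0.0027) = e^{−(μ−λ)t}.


W ~ Exponential(μ−λ) for M/M/1.
μ − λ = 147.93 − 41.6 = 106.3300
P(W > t) = e^{−(μ−λ)t} = e^{−0.2871} = 0.750443

Final: 0.750443


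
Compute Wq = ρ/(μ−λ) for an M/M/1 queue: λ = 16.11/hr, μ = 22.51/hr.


ρ = 16.11/22.51 = 0.7157
Wq = ρ/(μ−λ) = 0.7157/(22.51 − 16.11) = 0.7157/6.40 = 0.1118 hr

Final: 0.1118 hr


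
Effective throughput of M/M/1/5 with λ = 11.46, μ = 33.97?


ρ = 0.3374; P_K = (1−ρ)ρ^5/(1−ρ^6) = 0.002900
λ_eff = λ(1 − P_K) = 11.46·(1 − 0.002900) = 11.46·0.997100 = 11.4268 /hr

Final: 11.4268 /hr


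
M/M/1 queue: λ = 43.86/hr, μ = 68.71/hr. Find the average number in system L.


ρ = λ/μ = 43.86/68.71 = 0.6383
L = ρ/(1−ρ) = 0.6383/(1 − 0.6383) = 0.6383/0.3617 = 1.7650

Final: 1.7650


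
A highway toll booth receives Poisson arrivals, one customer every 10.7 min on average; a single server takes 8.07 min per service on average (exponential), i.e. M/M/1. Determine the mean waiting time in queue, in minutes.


λ = 60/10.7 = 5.6075 /hr
μ = 60/8.07 = 7.4349 /hr
ρ = λ/μ = 5.6075/7.4349 = 0.7542
Wq = ρ/(μ−λ) = 0.7542/(7.4349−5.6075) = 0.41271 hr
In minutes: 0.41271·60 = 24.762 min

Final: 24.762 min


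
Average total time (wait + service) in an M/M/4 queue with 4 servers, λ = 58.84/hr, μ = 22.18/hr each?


a = 2.6528; ρ = 0.6632; P₀ = 0.060936
Lq = P₀·a^c·ρ/(c!(1−ρ)²) = 0.73526
Wq = Lq/λ = 0.73526/58.84 = 0.01250 hr
W = Wq + 1/μ = 0.01250 + 0.04509 = 0.05758 hr

Final: 0.05758 hr


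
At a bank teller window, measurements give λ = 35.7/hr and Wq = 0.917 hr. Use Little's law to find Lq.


Lq = λWq = 35.7·0.917 = 32.7369

Final: 32.7369


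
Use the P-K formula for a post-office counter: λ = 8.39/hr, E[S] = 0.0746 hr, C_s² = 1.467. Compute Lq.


ρ = λ·E[S] = 8.39·0.0746 = 0.6259
Lq = ρ²(1+C_s²)/(2(1−ρ)) = 0.3917·(1+1.467)/(2·0.3741)
= 0.3917·2.4670/0.7482 = 1.29165

Final: 1.29165


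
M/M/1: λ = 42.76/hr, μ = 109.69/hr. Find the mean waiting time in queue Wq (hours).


ρ = 42.76/109.69 = 0.3898
Wq = ρ/(μ−λ) = 0.3898/(109.69 − 42.76) = 0.3898/66.93 = 0.005824 hr

Final: 0.005824 hr


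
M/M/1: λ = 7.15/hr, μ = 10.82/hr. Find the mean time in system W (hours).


W = 1/(μ−λ) = 1/(10.82 − 7.15) = 1/3.67 = 0.2725 hr

Final: 0.2725 hr


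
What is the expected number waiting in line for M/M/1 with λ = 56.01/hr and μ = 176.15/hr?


ρ = 56.01/176.15 = 0.3180
Lq = ρ²/(1−ρ) = 0.1011/0.6820 = 0.1482

Final: 0.1482


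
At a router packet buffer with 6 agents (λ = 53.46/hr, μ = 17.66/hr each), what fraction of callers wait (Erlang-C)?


a = λ/μ = 3.0272; ρ = a/6 = 0.5045
P₀ = 0.047603 (from M/M/c formula)
C(c,a) = [a^c/(c!(1−ρ))]·P₀ = [769.53704/(720·0.4955)]·0.047603
= 2.15715·0.047603 = 0.102687

Final: 0.102687


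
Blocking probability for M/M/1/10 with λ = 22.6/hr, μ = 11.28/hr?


ρ = λ/μ = 22.6/11.28 = 2.0035
P_K = (1−ρ)ρ^K/(1−ρ^(K+1)) = (-1.0035·1042.301577)/(1 − 2088.299260)
= -1045.997682/-2087.299260 = 0.501125

Final: 0.501125


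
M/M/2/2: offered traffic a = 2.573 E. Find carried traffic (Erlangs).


B(2,2.573) = 0.480907 (Erlang-B)
Carried load = a(1 − B) = 2.573·(1 − 0.480907) = 2.573·0.519093 = 1.3356 E

Final: 1.3356 Erlangs


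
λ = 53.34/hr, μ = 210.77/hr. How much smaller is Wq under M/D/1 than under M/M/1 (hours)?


ρ = 53.34/210.77 = 0.2531
Wq(M/M/1) = ρ/(μ−λ) = 0.2531/157.43 = 0.001608 hr
Wq(M/D/1) = ρ/(2(μ−λ)) = 0.0008038 hr
Savings = 0.001608 − 0.0008038 = 0.0008038 hr

Final: 0.0008038 hr


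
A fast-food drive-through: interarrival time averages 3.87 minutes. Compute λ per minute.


λ = 1/(interarrival time) in consistent units.
1 minute = 1 min, so λ = 1/3.87 = 0.2584 per minute

Final: 0.2584 /min


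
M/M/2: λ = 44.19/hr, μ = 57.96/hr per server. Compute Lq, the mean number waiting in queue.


a = λ/μ = 0.7624; ρ = a/2 = 0.3812
P₀ = 0.448004
Lq = P₀·a^c·ρ / (c!·(1−ρ)²) = 0.448004·0.58129·0.3812/(2·0.38290)
= 0.12964

Final: 0.12964


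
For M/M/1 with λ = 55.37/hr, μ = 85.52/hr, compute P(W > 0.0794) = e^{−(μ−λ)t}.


W ~ Exponential(μ−λ) for M/M/1.
μ − λ = 85.52 − 55.37 = 30.1500
P(W > t) = e^{−(μ−λ)t} = e^{−2.3939} = 0.091272

Final: 0.091272


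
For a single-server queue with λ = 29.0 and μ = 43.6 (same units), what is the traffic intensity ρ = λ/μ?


ρ = λ/μ = 29.0/43.6 = 0.6651

Final: 0.6651


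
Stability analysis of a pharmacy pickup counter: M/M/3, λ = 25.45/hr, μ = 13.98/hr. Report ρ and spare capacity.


Total capacity cμ = 3·13.98 = 41.94/hr
ρ = λ/(cμ) = 25.45/41.94 = 0.6068
Stable ⇔ ρ < 1: YES
Spare capacity = cμ − λ = 41.94 − 25.45 = 16.49/hr

Final: ρ = 0.6068; stable; margin = 16.49/hr


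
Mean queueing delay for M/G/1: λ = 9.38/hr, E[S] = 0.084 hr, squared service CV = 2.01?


ρ = λ·E[S] = 9.38·0.084 = 0.7879
E[S²] = E[S]²(1+C_s²) = 0.084²·(1+2.01) = 0.021239
Wq = λ·E[S²]/(2(1−ρ)) = 9.38·0.021239/(2·0.2121) = 0.46968 hr

Final: 0.46968 hr


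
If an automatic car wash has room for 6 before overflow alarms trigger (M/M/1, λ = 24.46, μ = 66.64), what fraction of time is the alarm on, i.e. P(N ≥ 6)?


ρ = 24.46/66.64 = 0.3670
P(N ≥ n) = ρ^n = 0.3670^6 = 0.002445

Final: 0.002445


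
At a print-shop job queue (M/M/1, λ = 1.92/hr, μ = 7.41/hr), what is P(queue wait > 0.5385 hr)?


ρ = 1.92/7.41 = 0.2591
P(Wq > t) = ρ·e^{−(μ−λ)t} = 0.2591·e^{−2.9564}
= 0.2591·0.052008 = 0.013476

Final: 0.013476


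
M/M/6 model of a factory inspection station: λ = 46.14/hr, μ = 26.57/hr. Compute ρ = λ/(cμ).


ρ = λ/(cμ) = 46.14/(6·26.57) = 46.14/159.42 = 0.2894

Final: 0.2894


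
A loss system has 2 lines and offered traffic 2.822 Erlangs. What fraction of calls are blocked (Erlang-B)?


B(c,a) = (a^c/c!) / Σ_{k=0}^{c} a^k/k!
a^2/2! = 3.981842
Σ terms (k=0..2): 1.00000 + 2.82200 + 3.98184 = 7.803842
B = 3.981842/7.803842 = 0.510241

Final: 0.510241


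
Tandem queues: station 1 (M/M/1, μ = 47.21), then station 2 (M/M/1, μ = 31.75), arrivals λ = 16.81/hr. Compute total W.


Each node sees arrival rate λ = 16.81/hr (tandem ⇒ throughput preserved).
W₁ = 1/(μ₁−λ) = 1/(47.21−16.81) = 0.03289 hr
W₂ = 1/(μ₂−λ) = 1/(31.75−16.81) = 0.06693 hr
W_total = W₁ + W₂ = 0.03289 + 0.06693 = 0.09983 hr

Final: 0.09983 hr


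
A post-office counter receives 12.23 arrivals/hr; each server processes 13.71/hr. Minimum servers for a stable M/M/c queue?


Stability requires cμ > λ ⇔ c > λ/μ.
λ/μ = 12.23/13.71 = 0.8920
Minimum integer c = ⌊0.8920⌋ + 1 = 1
Check: 1·13.71 = 13.71 > 12.23, while 0·13.71 = 0.00 ≤ 12.23

Final: 1 servers


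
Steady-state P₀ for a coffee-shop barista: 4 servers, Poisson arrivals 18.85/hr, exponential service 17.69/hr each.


a = λ/μ = 18.85/17.69 = 1.0656; ρ = a/c = 0.2664
Σ_{k=0}^{3} a^k/k! (terms k=0..3) = 1.00000 + 1.06557 + 0.56772 + 0.20165 = 2.83495
Tail: a^4/(4!(1−ρ)) = 1.28924/(24·0.7336) = 0.07323
P₀ = 1/(2.83495 + 0.07323) = 1/2.90817 = 0.343858

Final: 0.343858


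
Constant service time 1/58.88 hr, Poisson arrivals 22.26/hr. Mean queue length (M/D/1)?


ρ = 22.26/58.88 = 0.3781
M/D/1: Lq = ρ²/(2(1−ρ)) = 0.1429/(2·0.6219) = 0.11490

Final: 0.11490


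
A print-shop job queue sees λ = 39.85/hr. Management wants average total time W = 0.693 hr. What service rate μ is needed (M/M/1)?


W = 1/(μ−λ) ⇒ μ − λ = 1/W = 1/0.693 = 1.4430
μ = λ + 1/W = 39.85 + 1.4430 = 41.2930 per hr

Final: 41.2930 /hr


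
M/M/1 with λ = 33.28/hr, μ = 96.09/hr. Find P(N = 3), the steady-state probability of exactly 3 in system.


ρ = 33.28/96.09 = 0.3463
P_n = (1−ρ)·ρ^n = (1 − 0.3463)·0.3463^3 = 0.6537·0.041545 = 0.027156

Final: 0.027156


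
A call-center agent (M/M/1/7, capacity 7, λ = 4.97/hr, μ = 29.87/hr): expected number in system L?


ρ = 4.97/29.87 = 0.1664
L = ρ[1 − (K+1)ρ^K + Kρ^(K+1)] / [(1−ρ)(1−ρ^(K+1))]
Numerator: 0.1664·(1 − 8·0.000003531 + 7·0.0000005874) = 0.166384
Denominator: (0.8336)·(0.999999) = 0.833612
L = 0.166384/0.833612 = 0.1996

Final: 0.1996


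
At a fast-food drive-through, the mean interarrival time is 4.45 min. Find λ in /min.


λ = 1/(interarrival time) in consistent units.
1 minute = 1 min, so λ = 1/4.45 = 0.2247 per minute

Final: 0.2247 /min


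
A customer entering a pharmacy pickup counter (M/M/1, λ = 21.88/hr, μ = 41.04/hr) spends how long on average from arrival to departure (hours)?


W = 1/(μ−λ) = 1/(41.04 − 21.88) = 1/19.16 = 0.05219 hr

Final: 0.05219 hr


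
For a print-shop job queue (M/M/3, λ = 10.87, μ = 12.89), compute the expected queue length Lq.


a = λ/μ = 0.8433; ρ = a/3 = 0.2811
P₀ = 0.427737
Lq = P₀·a^c·ρ / (c!·(1−ρ)²) = 0.427737·0.59969·0.2811/(6·0.51682)
= 0.02325

Final: 0.02325


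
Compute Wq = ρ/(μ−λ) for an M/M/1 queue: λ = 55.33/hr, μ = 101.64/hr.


ρ = 55.33/101.64 = 0.5444
Wq = ρ/(μ−λ) = 0.5444/(101.64 − 55.33) = 0.5444/46.31 = 0.01175 hr

Final: 0.01175 hr


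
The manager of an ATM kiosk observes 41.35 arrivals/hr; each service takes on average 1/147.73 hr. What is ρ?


ρ = λ/μ = 41.35/147.73 = 0.2799

Final: 0.2799


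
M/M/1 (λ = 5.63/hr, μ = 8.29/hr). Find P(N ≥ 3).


ρ = 5.63/8.29 = 0.6791
P(N ≥ n) = ρ^n = 0.6791^3 = 0.313229

Final: 0.313229


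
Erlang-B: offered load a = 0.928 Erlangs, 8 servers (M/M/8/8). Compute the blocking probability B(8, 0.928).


B(c,a) = (a^c/c!) / Σ_{k=0}^{c} a^k/k!
a^8/8! = 0.00001364
Σ terms (k=0..8): 1.00000 + 0.92800 + 0.43059 + 0.13320 + 0.03090 + 0.005735 + 0.0008871 + 0.0001176 + 0.00001364 = 2.529444
B = 0.00001364/2.529444 = 0.000005393

Final: 0.000005393


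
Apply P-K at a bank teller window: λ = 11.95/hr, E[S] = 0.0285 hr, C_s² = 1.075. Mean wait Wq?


ρ = λ·E[S] = 11.95·0.0285 = 0.3406
E[S²] = E[S]²(1+C_s²) = 0.0285²·(1+1.075) = 0.001685
Wq = λ·E[S²]/(2(1−ρ)) = 11.95·0.001685/(2·0.6594) = 0.01527 hr

Final: 0.01527 hr


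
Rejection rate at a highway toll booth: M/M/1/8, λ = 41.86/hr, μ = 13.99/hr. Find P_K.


ρ = λ/μ = 41.86/13.99 = 2.9921
P_K = (1−ρ)ρ^K/(1−ρ^(K+1)) = (-1.9921·6424.688504)/(1 − 19223.549734)
= -12798.861230/-19222.549734 = 0.665825

Final: 0.665825


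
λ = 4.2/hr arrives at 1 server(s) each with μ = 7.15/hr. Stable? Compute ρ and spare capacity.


Total capacity cμ = 1·7.15 = 7.15/hr
ρ = λ/(cμ) = 4.2/7.15 = 0.5874
Stable ⇔ ρ < 1: YES
Spare capacity = cμ − λ = 7.15 − 4.2 = 2.95/hr

Final: ρ = 0.5874; stable; margin = 2.95/hr


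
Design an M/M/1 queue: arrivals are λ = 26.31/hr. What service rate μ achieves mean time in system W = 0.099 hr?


W = 1/(μ−λ) ⇒ μ − λ = 1/W = 1/0.099 = 10.1010
μ = λ + 1/W = 26.31 + 10.1010 = 36.4110 per hr

Final: 36.4110 /hr


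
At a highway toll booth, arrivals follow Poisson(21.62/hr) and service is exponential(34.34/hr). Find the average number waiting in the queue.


ρ = 21.62/34.34 = 0.6296
Lq = ρ²/(1−ρ) = 0.3964/0.3704 = 1.0701

Final: 1.0701


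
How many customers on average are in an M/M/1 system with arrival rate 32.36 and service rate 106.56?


ρ = λ/μ = 32.36/106.56 = 0.3037
L = ρ/(1−ρ) = 0.3037/(1 − 0.3037) = 0.3037/0.6963 = 0.4361

Final: 0.4361


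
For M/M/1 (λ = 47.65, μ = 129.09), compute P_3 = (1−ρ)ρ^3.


ρ = 47.65/129.09 = 0.3691
P_n = (1−ρ)·ρ^n = (1 − 0.3691)·0.3691^3 = 0.6309·0.050293 = 0.031729

Final: 0.031729


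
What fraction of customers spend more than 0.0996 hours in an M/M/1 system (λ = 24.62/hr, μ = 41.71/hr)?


W ~ Exponential(μ−λ) for M/M/1.
μ − λ = 41.71 − 24.62 = 17.0900
P(W > t) = e^{−(μ−λ)t} = e^{−1.7022} = 0.182289

Final: 0.182289


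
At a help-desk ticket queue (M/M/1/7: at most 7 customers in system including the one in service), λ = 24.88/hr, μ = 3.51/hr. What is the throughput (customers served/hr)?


ρ = 7.0883; P_K = (1−ρ)ρ^7/(1−ρ^8) = 0.858923
λ_eff = λ(1 − P_K) = 24.88·(1 − 0.858923) = 24.88·0.141077 = 3.5100 /hr

Final: 3.5100 /hr


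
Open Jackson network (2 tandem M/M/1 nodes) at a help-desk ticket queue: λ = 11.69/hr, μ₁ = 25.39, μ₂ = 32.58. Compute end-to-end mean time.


Each node sees arrival rate λ = 11.69/hr (tandem ⇒ throughput preserved).
W₁ = 1/(μ₁−λ) = 1/(25.39−11.69) = 0.07299 hr
W₂ = 1/(μ₂−λ) = 1/(32.58−11.69) = 0.04787 hr
W_total = W₁ + W₂ = 0.07299 + 0.04787 = 0.12086 hr

Final: 0.12086 hr


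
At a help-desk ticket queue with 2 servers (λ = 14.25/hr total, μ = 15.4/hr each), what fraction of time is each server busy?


ρ = λ/(cμ) = 14.25/(2·15.4) = 14.25/30.80 = 0.4627

Final: 0.4627


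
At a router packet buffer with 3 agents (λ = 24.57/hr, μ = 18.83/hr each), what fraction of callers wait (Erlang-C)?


a = λ/μ = 1.3048; ρ = a/3 = 0.4349
P₀ = 0.262371 (from M/M/c formula)
C(c,a) = [a^c/(c!(1−ρ))]·P₀ = [2.22159/(6·0.5651)]·0.262371
= 0.65527·0.262371 = 0.171924

Final: 0.171924


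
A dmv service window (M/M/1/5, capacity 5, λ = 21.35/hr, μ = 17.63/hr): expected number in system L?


ρ = 21.35/17.63 = 1.2110
L = ρ[1 − (K+1)ρ^K + Kρ^(K+1)] / [(1−ρ)(1−ρ^(K+1))]
Numerator: 1.2110·(1 − 6·2.604521 + 5·3.154085) = 1.384541
Denominator: (-0.2110)·(-2.154085) = 0.454521
L = 1.384541/0.454521 = 3.0462

Final: 3.0462


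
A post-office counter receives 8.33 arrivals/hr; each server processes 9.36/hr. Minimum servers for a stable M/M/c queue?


Stability requires cμ > λ ⇔ c > λ/μ.
λ/μ = 8.33/9.36 = 0.8900
Minimum integer c = ⌊0.8900⌋ + 1 = 1
Check: 1·9.36 = 9.36 > 8.33, while 0·9.36 = 0.00 ≤ 8.33

Final: 1 servers


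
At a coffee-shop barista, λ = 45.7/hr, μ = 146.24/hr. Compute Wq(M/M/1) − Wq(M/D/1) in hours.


ρ = 45.7/146.24 = 0.3125
Wq(M/M/1) = ρ/(μ−λ) = 0.3125/100.54 = 0.003108 hr
Wq(M/D/1) = ρ/(2(μ−λ)) = 0.001554 hr
Savings = 0.003108 − 0.001554 = 0.001554 hr

Final: 0.001554 hr


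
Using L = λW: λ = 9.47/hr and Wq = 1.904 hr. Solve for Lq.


Lq = λWq = 9.47·1.904 = 18.0309

Final: 18.0309


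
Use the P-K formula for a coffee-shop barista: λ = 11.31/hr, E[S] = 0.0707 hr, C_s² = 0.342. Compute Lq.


ρ = λ·E[S] = 11.31·0.0707 = 0.7996
Lq = ρ²(1+C_s²)/(2(1−ρ)) = 0.6394·(1+0.342)/(2·0.2004)
= 0.6394·1.3420/0.4008 = 2.14104

Final: 2.14104


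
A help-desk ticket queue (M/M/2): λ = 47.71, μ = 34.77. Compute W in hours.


a = 1.3722; ρ = 0.6861; P₀ = 0.186183
Lq = P₀·a^c·ρ/(c!(1−ρ)²) = 1.22027
Wq = Lq/λ = 1.22027/47.71 = 0.02558 hr
W = Wq + 1/μ = 0.02558 + 0.02876 = 0.05434 hr

Final: 0.05434 hr


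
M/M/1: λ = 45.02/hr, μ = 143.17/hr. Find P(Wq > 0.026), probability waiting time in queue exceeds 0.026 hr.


ρ = 45.02/143.17 = 0.3145
P(Wq > t) = ρ·e^{−(μ−λ)t} = 0.3145·e^{−2.5519}
= 0.3145·0.077933 = 0.024506

Final: 0.024506


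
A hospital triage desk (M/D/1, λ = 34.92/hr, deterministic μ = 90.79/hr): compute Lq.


ρ = 34.92/90.79 = 0.3846
M/D/1: Lq = ρ²/(2(1−ρ)) = 0.1479/(2·0.6154) = 0.12020

Final: 0.12020


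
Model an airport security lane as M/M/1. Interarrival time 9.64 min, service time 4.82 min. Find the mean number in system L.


λ = 60/9.64 = 6.2241 /hr
μ = 60/4.82 = 12.4481 /hr
ρ = λ/μ = 6.2241/12.4481 = 0.5000
L = ρ/(1−ρ) = 0.5000/0.5000 = 1.0000

Final: 1.0000


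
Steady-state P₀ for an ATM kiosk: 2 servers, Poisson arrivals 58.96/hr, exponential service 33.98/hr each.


a = λ/μ = 58.96/33.98 = 1.7351; ρ = a/c = 0.8676
Σ_{k=0}^{1} a^k/k! (terms k=0..1) = 1.00000 + 1.73514 = 2.73514
Tail: a^2/(2!(1−ρ)) = 3.01070/(2·0.1324) = 11.36708
P₀ = 1/(2.73514 + 11.36708) = 1/14.10222 = 0.070911

Final: 0.070911


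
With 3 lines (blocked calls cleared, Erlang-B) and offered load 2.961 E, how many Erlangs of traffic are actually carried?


B(3,2.961) = 0.341456 (Erlang-B)
Carried load = a(1 − B) = 2.961·(1 − 0.341456) = 2.961·0.658544 = 1.9499 E

Final: 1.9499 Erlangs


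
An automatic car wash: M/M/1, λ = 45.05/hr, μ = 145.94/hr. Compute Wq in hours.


ρ = 45.05/145.94 = 0.3087
Wq = ρ/(μ−λ) = 0.3087/(145.94 − 45.05) = 0.3087/100.89 = 0.003060 hr

Final: 0.003060 hr


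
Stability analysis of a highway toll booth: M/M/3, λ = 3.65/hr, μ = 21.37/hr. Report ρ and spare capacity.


Total capacity cμ = 3·21.37 = 64.11/hr
ρ = λ/(cμ) = 3.65/64.11 = 0.05693
Stable ⇔ ρ < 1: YES
Spare capacity = cμ − λ = 64.11 − 3.65 = 60.46/hr

Final: ρ = 0.05693; stable; margin = 60.46/hr


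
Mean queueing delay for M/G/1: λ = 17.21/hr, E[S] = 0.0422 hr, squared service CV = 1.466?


ρ = λ·E[S] = 17.21·0.0422 = 0.7263
E[S²] = E[S]²(1+C_s²) = 0.0422²·(1+1.466) = 0.004392
Wq = λ·E[S²]/(2(1−ρ)) = 17.21·0.004392/(2·0.2737) = 0.13805 hr

Final: 0.13805 hr


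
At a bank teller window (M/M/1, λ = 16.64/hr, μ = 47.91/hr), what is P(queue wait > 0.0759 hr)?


ρ = 16.64/47.91 = 0.3473
P(Wq > t) = ρ·e^{−(μ−λ)t} = 0.3473·e^{−2.3734}
= 0.3473·0.093164 = 0.032358

Final: 0.032358


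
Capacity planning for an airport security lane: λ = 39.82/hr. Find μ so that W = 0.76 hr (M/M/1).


W = 1/(μ−λ) ⇒ μ − λ = 1/W = 1/0.76 = 1.3158
μ = λ + 1/W = 39.82 + 1.3158 = 41.1358 per hr

Final: 41.1358 /hr


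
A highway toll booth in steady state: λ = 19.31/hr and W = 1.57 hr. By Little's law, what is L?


L = λW = 19.31·1.57 = 30.3167

Final: 30.3167


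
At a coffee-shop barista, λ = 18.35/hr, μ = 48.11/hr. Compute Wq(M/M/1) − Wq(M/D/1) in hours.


ρ = 18.35/48.11 = 0.3814
Wq(M/M/1) = ρ/(μ−λ) = 0.3814/29.76 = 0.01282 hr
Wq(M/D/1) = ρ/(2(μ−λ)) = 0.006408 hr
Savings = 0.01282 − 0.006408 = 0.006408 hr

Final: 0.006408 hr


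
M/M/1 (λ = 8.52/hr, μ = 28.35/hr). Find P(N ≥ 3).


ρ = 8.52/28.35 = 0.3005
P(N ≥ n) = ρ^n = 0.3005^3 = 0.027143

Final: 0.027143


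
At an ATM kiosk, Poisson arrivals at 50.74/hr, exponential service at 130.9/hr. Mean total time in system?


W = 1/(μ−λ) = 1/(130.9 − 50.74) = 1/80.16 = 0.01248 hr

Final: 0.01248 hr


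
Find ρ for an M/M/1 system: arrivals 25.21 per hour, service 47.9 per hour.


ρ = λ/μ = 25.21/47.9 = 0.5263

Final: 0.5263


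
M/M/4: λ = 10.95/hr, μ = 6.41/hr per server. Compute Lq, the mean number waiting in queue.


a = λ/μ = 1.7083; ρ = a/4 = 0.4271
P₀ = 0.178015
Lq = P₀·a^c·ρ / (c!·(1−ρ)²) = 0.178015·8.51578·0.4271/(24·0.32825)
= 0.08218

Final: 0.08218


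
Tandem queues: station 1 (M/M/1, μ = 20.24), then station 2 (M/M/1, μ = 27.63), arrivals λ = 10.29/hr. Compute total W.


Each node sees arrival rate λ = 10.29/hr (tandem ⇒ throughput preserved).
W₁ = 1/(μ₁−λ) = 1/(20.24−10.29) = 0.10050 hr
W₂ = 1/(μ₂−λ) = 1/(27.63−10.29) = 0.05767 hr
W_total = W₁ + W₂ = 0.10050 + 0.05767 = 0.15817 hr

Final: 0.15817 hr


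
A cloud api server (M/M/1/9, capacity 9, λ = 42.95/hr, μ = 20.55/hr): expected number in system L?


ρ = 42.95/20.55 = 2.0900
L = ρ[1 − (K+1)ρ^K + Kρ^(K+1)] / [(1−ρ)(1−ρ^(K+1))]
Numerator: 2.0900·(1 − 10·760.960436 + 9·1590.425827) = 14014.089826
Denominator: (-1.0900)·(-1589.425827) = 1732.512823
L = 14014.089826/1732.512823 = 8.0889

Final: 8.0889


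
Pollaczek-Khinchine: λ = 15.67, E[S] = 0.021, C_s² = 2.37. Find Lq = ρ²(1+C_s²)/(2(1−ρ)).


ρ = λ·E[S] = 15.67·0.021 = 0.3291
Lq = ρ²(1+C_s²)/(2(1−ρ)) = 0.1083·(1+2.37)/(2·0.6709)
= 0.1083·3.3700/1.3419 = 0.27196

Final: 0.27196


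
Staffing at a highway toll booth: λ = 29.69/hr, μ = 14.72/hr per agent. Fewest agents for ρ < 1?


Stability requires cμ > λ ⇔ c > λ/μ.
λ/μ = 29.69/14.72 = 2.0170
Minimum integer c = ⌊2.0170⌋ + 1 = 3
Check: 3·14.72 = 44.16 > 29.69, while 2·14.72 = 29.44 ≤ 29.69

Final: 3 servers


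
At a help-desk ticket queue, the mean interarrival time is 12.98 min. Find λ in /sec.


λ = 1/(interarrival time) in consistent units.
1 second = 0.0166667 min, so λ = 0.0166667/12.98 = 0.001284 per second

Final: 0.001284 /sec


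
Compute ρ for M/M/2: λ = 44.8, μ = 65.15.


ρ = λ/(cμ) = 44.8/(2·65.15) = 44.8/130.30 = 0.3438

Final: 0.3438


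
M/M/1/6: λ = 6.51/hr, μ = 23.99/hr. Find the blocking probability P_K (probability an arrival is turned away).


ρ = λ/μ = 6.51/23.99 = 0.2714
P_K = (1−ρ)ρ^K/(1−ρ^(K+1)) = (0.7286·0.0003993)/(1 − 0.0001084)
= 0.0002909/0.999892 = 0.0002910

Final: 0.0002910


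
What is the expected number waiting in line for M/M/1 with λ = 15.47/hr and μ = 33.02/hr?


ρ = 15.47/33.02 = 0.4685
Lq = ρ²/(1−ρ) = 0.2195/0.5315 = 0.4130

Final: 0.4130


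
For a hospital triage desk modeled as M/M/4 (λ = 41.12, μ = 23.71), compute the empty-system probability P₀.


a = λ/μ = 41.12/23.71 = 1.7343; ρ = a/c = 0.4336
Σ_{k=0}^{3} a^k/k! (terms k=0..3) = 1.00000 + 1.73429 + 1.50388 + 0.86939 = 5.10756
Tail: a^4/(4!(1−ρ)) = 9.04662/(24·0.5664) = 0.66547
P₀ = 1/(5.10756 + 0.66547) = 1/5.77303 = 0.173219

Final: 0.173219
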